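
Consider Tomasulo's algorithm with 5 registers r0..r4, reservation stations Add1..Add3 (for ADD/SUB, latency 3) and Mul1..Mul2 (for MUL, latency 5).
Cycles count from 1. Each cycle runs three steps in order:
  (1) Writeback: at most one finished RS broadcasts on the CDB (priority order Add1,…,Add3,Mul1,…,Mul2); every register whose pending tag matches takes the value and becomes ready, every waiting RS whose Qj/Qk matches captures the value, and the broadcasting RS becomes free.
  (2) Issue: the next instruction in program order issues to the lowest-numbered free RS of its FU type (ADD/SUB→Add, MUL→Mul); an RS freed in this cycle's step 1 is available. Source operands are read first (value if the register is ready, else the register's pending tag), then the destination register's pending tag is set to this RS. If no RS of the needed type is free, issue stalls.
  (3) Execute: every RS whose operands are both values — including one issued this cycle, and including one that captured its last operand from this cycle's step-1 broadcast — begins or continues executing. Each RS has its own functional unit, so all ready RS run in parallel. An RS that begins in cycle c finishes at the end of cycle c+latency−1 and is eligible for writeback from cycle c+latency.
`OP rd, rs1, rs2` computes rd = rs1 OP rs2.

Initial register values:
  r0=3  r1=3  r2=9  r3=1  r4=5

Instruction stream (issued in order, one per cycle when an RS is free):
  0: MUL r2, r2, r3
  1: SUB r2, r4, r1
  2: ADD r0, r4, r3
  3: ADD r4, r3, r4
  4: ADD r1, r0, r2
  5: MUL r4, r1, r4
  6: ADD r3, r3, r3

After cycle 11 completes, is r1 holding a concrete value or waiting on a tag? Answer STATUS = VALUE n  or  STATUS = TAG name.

c1: issue MUL r2<-Mul1 | r0:3,r1:3,r2:Mul1,r3:1,r4:5
c2: issue SUB r2<-Add1 | r0:3,r1:3,r2:Add1,r3:1,r4:5
c3: issue ADD r0<-Add2 | r0:Add2,r1:3,r2:Add1,r3:1,r4:5
c4: issue ADD r4<-Add3 | r0:Add2,r1:3,r2:Add1,r3:1,r4:Add3
c5: CDB Add1=2; issue ADD r1<-Add1 | r0:Add2,r1:Add1,r2:2,r3:1,r4:Add3
c6: CDB Add2=6; issue MUL r4<-Mul2 | r0:6,r1:Add1,r2:2,r3:1,r4:Mul2
c7: CDB Add3=6; issue ADD r3<-Add2 | r0:6,r1:Add1,r2:2,r3:Add2,r4:Mul2
c8: CDB Mul1=9 | r0:6,r1:Add1,r2:2,r3:Add2,r4:Mul2
c9: CDB Add1=8 | r0:6,r1:8,r2:2,r3:Add2,r4:Mul2
c10: CDB Add2=2 | r0:6,r1:8,r2:2,r3:2,r4:Mul2
c11: - | r0:6,r1:8,r2:2,r3:2,r4:Mul2

STATUS = VALUE 8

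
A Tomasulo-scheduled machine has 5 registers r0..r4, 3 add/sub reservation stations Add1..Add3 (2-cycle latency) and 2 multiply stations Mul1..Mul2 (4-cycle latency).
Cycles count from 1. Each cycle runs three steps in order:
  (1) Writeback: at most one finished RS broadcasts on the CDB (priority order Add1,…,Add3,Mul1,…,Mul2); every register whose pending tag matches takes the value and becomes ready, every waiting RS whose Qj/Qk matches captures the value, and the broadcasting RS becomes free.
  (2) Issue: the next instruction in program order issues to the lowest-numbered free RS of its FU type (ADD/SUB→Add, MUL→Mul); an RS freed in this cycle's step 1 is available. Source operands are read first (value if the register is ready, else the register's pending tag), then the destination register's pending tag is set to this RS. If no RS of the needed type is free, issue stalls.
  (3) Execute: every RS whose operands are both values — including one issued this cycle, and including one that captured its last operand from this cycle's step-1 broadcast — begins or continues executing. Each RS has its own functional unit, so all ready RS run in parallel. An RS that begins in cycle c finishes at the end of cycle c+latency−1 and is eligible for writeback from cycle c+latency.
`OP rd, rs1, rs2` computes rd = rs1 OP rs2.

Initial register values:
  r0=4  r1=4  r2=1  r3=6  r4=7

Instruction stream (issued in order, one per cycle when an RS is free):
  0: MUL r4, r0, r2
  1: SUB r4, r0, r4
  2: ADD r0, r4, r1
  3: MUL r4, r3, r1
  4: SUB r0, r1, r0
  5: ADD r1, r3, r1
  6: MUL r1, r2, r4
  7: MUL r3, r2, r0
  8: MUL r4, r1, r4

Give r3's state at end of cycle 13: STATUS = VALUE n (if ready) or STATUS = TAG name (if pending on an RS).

c1: issue MUL r4<-Mul1 | r0:4,r1:4,r2:1,r3:6,r4:Mul1
c2: issue SUB r4<-Add1 | r0:4,r1:4,r2:1,r3:6,r4:Add1
c3: issue ADD r0<-Add2 | r0:Add2,r1:4,r2:1,r3:6,r4:Add1
c4: issue MUL r4<-Mul2 | r0:Add2,r1:4,r2:1,r3:6,r4:Mul2
c5: CDB Mul1=4; issue SUB r0<-Add3 | r0:Add3,r1:4,r2:1,r3:6,r4:Mul2
c6: stall | r0:Add3,r1:4,r2:1,r3:6,r4:Mul2
c7: CDB Add1=0; issue ADD r1<-Add1 | r0:Add3,r1:Add1,r2:1,r3:6,r4:Mul2
c8: CDB Mul2=24; issue MUL r1<-Mul1 | r0:Add3,r1:Mul1,r2:1,r3:6,r4:24
c9: CDB Add1=10; issue MUL r3<-Mul2 | r0:Add3,r1:Mul1,r2:1,r3:Mul2,r4:24
c10: CDB Add2=4; stall | r0:Add3,r1:Mul1,r2:1,r3:Mul2,r4:24
c11: stall | r0:Add3,r1:Mul1,r2:1,r3:Mul2,r4:24
c12: CDB Add3=0; stall | r0:0,r1:Mul1,r2:1,r3:Mul2,r4:24
c13: CDB Mul1=24; issue MUL r4<-Mul1 | r0:0,r1:24,r2:1,r3:Mul2,r4:Mul1

STATUS = TAG Mul2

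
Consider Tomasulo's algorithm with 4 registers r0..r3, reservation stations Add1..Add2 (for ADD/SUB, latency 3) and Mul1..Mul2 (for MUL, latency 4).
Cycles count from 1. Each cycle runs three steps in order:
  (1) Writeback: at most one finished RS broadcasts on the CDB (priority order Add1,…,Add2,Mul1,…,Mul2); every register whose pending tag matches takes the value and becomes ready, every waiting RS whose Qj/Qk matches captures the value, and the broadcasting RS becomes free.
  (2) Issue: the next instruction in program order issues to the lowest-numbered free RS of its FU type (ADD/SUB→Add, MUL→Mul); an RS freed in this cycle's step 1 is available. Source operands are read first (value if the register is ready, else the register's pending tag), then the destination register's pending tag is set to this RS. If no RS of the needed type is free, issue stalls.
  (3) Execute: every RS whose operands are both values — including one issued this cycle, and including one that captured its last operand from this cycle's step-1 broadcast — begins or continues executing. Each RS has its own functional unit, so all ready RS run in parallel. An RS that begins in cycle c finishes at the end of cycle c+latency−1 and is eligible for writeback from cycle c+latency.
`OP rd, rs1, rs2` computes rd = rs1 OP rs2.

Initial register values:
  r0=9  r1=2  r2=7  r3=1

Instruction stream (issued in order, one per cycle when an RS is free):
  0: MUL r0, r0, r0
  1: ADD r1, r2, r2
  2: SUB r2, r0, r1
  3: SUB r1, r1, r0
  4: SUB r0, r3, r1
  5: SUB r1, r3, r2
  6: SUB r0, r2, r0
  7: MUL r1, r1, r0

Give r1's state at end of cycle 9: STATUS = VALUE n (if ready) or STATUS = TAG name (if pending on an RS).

STATUS = VALUE -67

c1: issue MUL r0<-Mul1 | r0:Mul1,r1:2,r2:7,r3:1
c2: issue ADD r1<-Add1 | r0:Mul1,r1:Add1,r2:7,r3:1
c3: issue SUB r2<-Add2 | r0:Mul1,r1:Add1,r2:Add2,r3:1
c4: stall | r0:Mul1,r1:Add1,r2:Add2,r3:1
c5: CDB Add1=14; issue SUB r1<-Add1 | r0:Mul1,r1:Add1,r2:Add2,r3:1
c6: CDB Mul1=81; stall | r0:81,r1:Add1,r2:Add2,r3:1
c7: stall | r0:81,r1:Add1,r2:Add2,r3:1
c8: stall | r0:81,r1:Add1,r2:Add2,r3:1
c9: CDB Add1=-67; issue SUB r0<-Add1 | r0:Add1,r1:-67,r2:Add2,r3:1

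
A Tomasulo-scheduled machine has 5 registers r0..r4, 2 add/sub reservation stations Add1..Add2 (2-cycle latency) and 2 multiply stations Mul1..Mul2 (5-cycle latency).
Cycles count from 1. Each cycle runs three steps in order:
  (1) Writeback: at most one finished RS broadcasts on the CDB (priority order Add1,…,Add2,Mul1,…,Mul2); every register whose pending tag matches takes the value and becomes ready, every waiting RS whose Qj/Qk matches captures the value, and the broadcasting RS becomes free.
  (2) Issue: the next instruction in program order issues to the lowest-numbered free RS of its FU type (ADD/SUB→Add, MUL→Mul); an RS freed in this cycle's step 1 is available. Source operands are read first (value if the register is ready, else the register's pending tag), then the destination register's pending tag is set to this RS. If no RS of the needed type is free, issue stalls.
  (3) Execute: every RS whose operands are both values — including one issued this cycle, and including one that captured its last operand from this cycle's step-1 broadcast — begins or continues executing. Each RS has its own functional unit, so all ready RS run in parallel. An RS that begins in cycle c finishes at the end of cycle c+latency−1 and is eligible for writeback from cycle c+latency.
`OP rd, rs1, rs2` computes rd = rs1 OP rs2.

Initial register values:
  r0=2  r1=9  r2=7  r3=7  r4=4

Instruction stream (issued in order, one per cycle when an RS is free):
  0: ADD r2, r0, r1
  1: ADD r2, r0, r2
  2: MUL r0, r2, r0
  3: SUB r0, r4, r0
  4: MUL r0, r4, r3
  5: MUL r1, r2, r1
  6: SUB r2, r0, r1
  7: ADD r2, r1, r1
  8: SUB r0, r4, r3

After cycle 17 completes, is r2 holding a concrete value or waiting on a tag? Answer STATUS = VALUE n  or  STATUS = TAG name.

c1: issue ADD r2<-Add1 | r0:2,r1:9,r2:Add1,r3:7,r4:4
c2: issue ADD r2<-Add2 | r0:2,r1:9,r2:Add2,r3:7,r4:4
c3: CDB Add1=11; issue MUL r0<-Mul1 | r0:Mul1,r1:9,r2:Add2,r3:7,r4:4
c4: issue SUB r0<-Add1 | r0:Add1,r1:9,r2:Add2,r3:7,r4:4
c5: CDB Add2=13; issue MUL r0<-Mul2 | r0:Mul2,r1:9,r2:13,r3:7,r4:4
c6: stall | r0:Mul2,r1:9,r2:13,r3:7,r4:4
c7: stall | r0:Mul2,r1:9,r2:13,r3:7,r4:4
c8: stall | r0:Mul2,r1:9,r2:13,r3:7,r4:4
c9: stall | r0:Mul2,r1:9,r2:13,r3:7,r4:4
c10: CDB Mul1=26; issue MUL r1<-Mul1 | r0:Mul2,r1:Mul1,r2:13,r3:7,r4:4
c11: CDB Mul2=28; issue SUB r2<-Add2 | r0:28,r1:Mul1,r2:Add2,r3:7,r4:4
c12: CDB Add1=-22; issue ADD r2<-Add1 | r0:28,r1:Mul1,r2:Add1,r3:7,r4:4
c13: stall | r0:28,r1:Mul1,r2:Add1,r3:7,r4:4
c14: stall | r0:28,r1:Mul1,r2:Add1,r3:7,r4:4
c15: CDB Mul1=117; stall | r0:28,r1:117,r2:Add1,r3:7,r4:4
c16: stall | r0:28,r1:117,r2:Add1,r3:7,r4:4
c17: CDB Add1=234; issue SUB r0<-Add1 | r0:Add1,r1:117,r2:234,r3:7,r4:4

STATUS = VALUE 234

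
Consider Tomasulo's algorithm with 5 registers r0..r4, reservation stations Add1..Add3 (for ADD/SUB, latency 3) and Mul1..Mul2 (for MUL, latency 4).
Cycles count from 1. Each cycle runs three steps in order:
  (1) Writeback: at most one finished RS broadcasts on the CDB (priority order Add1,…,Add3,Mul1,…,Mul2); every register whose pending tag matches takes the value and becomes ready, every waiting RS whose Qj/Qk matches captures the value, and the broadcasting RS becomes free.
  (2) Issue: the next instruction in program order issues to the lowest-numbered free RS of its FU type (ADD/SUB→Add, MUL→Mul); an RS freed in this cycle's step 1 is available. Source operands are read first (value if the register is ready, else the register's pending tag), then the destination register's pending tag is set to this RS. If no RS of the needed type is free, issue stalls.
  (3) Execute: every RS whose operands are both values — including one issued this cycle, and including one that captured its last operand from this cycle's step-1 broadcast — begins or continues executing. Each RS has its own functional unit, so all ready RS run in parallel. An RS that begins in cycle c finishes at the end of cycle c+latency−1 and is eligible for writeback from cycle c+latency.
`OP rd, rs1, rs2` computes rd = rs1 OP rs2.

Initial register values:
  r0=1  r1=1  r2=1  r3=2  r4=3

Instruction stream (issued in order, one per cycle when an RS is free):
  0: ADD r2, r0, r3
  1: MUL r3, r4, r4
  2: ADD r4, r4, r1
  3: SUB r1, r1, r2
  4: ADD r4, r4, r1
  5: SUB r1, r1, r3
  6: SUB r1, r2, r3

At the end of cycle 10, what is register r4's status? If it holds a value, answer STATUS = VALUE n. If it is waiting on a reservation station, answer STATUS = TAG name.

  c1: issue ADD r2<-Add1  regs: r0:1,r1:1,r2:Add1,r3:2,r4:3
  c2: issue MUL r3<-Mul1  regs: r0:1,r1:1,r2:Add1,r3:Mul1,r4:3
  c3: issue ADD r4<-Add2  regs: r0:1,r1:1,r2:Add1,r3:Mul1,r4:Add2
  c4: CDB Add1=3; issue SUB r1<-Add1  regs: r0:1,r1:Add1,r2:3,r3:Mul1,r4:Add2
  c5: issue ADD r4<-Add3  regs: r0:1,r1:Add1,r2:3,r3:Mul1,r4:Add3
  c6: CDB Add2=4; issue SUB r1<-Add2  regs: r0:1,r1:Add2,r2:3,r3:Mul1,r4:Add3
  c7: CDB Add1=-2; issue SUB r1<-Add1  regs: r0:1,r1:Add1,r2:3,r3:Mul1,r4:Add3
  c8: CDB Mul1=9  regs: r0:1,r1:Add1,r2:3,r3:9,r4:Add3
  c9: -  regs: r0:1,r1:Add1,r2:3,r3:9,r4:Add3
  c10: CDB Add3=2  regs: r0:1,r1:Add1,r2:3,r3:9,r4:2

STATUS = VALUE 2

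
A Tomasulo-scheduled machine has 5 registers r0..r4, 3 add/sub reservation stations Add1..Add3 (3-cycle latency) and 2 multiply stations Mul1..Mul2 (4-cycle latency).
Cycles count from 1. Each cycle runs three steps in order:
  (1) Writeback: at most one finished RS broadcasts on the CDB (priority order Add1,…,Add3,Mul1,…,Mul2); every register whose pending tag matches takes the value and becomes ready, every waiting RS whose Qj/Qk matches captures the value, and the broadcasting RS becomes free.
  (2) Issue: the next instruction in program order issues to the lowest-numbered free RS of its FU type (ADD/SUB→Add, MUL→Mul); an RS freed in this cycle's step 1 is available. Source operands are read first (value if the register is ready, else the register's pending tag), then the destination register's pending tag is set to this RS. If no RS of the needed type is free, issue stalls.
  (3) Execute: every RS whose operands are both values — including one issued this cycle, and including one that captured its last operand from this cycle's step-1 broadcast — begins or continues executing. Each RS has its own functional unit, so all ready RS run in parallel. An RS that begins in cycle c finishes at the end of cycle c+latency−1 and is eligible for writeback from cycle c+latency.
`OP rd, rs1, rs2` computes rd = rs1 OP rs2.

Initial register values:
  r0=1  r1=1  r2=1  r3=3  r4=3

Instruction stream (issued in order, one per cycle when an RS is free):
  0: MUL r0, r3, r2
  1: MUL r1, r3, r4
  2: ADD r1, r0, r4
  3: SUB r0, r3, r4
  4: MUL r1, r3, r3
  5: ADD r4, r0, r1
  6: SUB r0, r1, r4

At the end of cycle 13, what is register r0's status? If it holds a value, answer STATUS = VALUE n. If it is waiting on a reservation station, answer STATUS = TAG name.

  c1: issue MUL r0<-Mul1  regs: r0:Mul1,r1:1,r2:1,r3:3,r4:3
  c2: issue MUL r1<-Mul2  regs: r0:Mul1,r1:Mul2,r2:1,r3:3,r4:3
  c3: issue ADD r1<-Add1  regs: r0:Mul1,r1:Add1,r2:1,r3:3,r4:3
  c4: issue SUB r0<-Add2  regs: r0:Add2,r1:Add1,r2:1,r3:3,r4:3
  c5: CDB Mul1=3; issue MUL r1<-Mul1  regs: r0:Add2,r1:Mul1,r2:1,r3:3,r4:3
  c6: CDB Mul2=9; issue ADD r4<-Add3  regs: r0:Add2,r1:Mul1,r2:1,r3:3,r4:Add3
  c7: CDB Add2=0; issue SUB r0<-Add2  regs: r0:Add2,r1:Mul1,r2:1,r3:3,r4:Add3
  c8: CDB Add1=6  regs: r0:Add2,r1:Mul1,r2:1,r3:3,r4:Add3
  c9: CDB Mul1=9  regs: r0:Add2,r1:9,r2:1,r3:3,r4:Add3
  c10: -  regs: r0:Add2,r1:9,r2:1,r3:3,r4:Add3
  c11: -  regs: r0:Add2,r1:9,r2:1,r3:3,r4:Add3
  c12: CDB Add3=9  regs: r0:Add2,r1:9,r2:1,r3:3,r4:9
  c13: -  regs: r0:Add2,r1:9,r2:1,r3:3,r4:9

STATUS = TAG Add2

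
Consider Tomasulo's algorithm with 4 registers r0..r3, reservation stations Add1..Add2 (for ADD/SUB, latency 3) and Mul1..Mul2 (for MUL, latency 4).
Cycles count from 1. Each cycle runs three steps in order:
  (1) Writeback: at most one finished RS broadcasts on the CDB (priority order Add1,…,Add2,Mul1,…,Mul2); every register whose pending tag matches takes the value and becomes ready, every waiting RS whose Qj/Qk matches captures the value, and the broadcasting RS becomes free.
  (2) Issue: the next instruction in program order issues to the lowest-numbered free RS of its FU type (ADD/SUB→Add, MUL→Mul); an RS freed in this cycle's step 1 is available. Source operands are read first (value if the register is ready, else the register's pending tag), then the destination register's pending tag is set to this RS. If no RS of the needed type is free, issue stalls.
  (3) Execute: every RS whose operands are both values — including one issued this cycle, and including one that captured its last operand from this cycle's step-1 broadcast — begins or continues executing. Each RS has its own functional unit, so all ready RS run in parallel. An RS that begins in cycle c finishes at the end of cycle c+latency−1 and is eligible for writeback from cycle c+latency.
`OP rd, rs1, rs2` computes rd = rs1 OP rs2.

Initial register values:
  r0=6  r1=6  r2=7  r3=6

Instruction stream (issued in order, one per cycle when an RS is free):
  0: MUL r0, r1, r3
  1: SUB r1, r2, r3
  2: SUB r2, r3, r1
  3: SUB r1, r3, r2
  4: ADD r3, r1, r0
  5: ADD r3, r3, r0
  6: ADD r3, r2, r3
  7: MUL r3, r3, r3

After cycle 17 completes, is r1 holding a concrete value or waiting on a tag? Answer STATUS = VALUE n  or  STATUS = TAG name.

STATUS = VALUE 1

cycle 1: issue MUL r0<-Mul1 // r0:Mul1,r1:6,r2:7,r3:6
cycle 2: issue SUB r1<-Add1 // r0:Mul1,r1:Add1,r2:7,r3:6
cycle 3: issue SUB r2<-Add2 // r0:Mul1,r1:Add1,r2:Add2,r3:6
cycle 4: stall // r0:Mul1,r1:Add1,r2:Add2,r3:6
cycle 5: CDB Add1=1; issue SUB r1<-Add1 // r0:Mul1,r1:Add1,r2:Add2,r3:6
cycle 6: CDB Mul1=36; stall // r0:36,r1:Add1,r2:Add2,r3:6
cycle 7: stall // r0:36,r1:Add1,r2:Add2,r3:6
cycle 8: CDB Add2=5; issue ADD r3<-Add2 // r0:36,r1:Add1,r2:5,r3:Add2
cycle 9: stall // r0:36,r1:Add1,r2:5,r3:Add2
cycle 10: stall // r0:36,r1:Add1,r2:5,r3:Add2
cycle 11: CDB Add1=1; issue ADD r3<-Add1 // r0:36,r1:1,r2:5,r3:Add1
cycle 12: stall // r0:36,r1:1,r2:5,r3:Add1
cycle 13: stall // r0:36,r1:1,r2:5,r3:Add1
cycle 14: CDB Add2=37; issue ADD r3<-Add2 // r0:36,r1:1,r2:5,r3:Add2
cycle 15: issue MUL r3<-Mul1 // r0:36,r1:1,r2:5,r3:Mul1
cycle 16: - // r0:36,r1:1,r2:5,r3:Mul1
cycle 17: CDB Add1=73 // r0:36,r1:1,r2:5,r3:Mul1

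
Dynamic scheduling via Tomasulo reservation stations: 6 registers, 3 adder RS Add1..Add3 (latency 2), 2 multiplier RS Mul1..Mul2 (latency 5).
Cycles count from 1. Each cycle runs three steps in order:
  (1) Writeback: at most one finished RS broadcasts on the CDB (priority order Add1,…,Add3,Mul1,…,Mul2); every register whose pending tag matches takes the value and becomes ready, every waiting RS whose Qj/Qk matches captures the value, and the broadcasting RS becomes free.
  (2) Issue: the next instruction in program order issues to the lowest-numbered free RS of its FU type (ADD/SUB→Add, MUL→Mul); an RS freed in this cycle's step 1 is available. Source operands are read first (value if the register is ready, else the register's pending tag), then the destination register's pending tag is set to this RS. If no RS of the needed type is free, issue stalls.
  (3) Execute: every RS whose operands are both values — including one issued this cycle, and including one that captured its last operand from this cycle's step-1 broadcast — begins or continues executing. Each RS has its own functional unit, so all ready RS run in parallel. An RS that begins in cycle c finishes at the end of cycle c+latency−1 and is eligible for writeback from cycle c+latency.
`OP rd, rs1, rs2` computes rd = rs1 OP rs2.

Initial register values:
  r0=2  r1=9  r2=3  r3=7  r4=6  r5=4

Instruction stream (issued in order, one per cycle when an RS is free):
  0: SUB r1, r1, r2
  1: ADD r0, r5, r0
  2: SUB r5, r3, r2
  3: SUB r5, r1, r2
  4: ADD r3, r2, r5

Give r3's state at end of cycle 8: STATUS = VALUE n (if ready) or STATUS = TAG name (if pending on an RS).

STATUS = VALUE 6

c1: issue SUB r1<-Add1 | r0:2,r1:Add1,r2:3,r3:7,r4:6,r5:4
c2: issue ADD r0<-Add2 | r0:Add2,r1:Add1,r2:3,r3:7,r4:6,r5:4
c3: CDB Add1=6; issue SUB r5<-Add1 | r0:Add2,r1:6,r2:3,r3:7,r4:6,r5:Add1
c4: CDB Add2=6; issue SUB r5<-Add2 | r0:6,r1:6,r2:3,r3:7,r4:6,r5:Add2
c5: CDB Add1=4; issue ADD r3<-Add1 | r0:6,r1:6,r2:3,r3:Add1,r4:6,r5:Add2
c6: CDB Add2=3 | r0:6,r1:6,r2:3,r3:Add1,r4:6,r5:3
c7: - | r0:6,r1:6,r2:3,r3:Add1,r4:6,r5:3
c8: CDB Add1=6 | r0:6,r1:6,r2:3,r3:6,r4:6,r5:3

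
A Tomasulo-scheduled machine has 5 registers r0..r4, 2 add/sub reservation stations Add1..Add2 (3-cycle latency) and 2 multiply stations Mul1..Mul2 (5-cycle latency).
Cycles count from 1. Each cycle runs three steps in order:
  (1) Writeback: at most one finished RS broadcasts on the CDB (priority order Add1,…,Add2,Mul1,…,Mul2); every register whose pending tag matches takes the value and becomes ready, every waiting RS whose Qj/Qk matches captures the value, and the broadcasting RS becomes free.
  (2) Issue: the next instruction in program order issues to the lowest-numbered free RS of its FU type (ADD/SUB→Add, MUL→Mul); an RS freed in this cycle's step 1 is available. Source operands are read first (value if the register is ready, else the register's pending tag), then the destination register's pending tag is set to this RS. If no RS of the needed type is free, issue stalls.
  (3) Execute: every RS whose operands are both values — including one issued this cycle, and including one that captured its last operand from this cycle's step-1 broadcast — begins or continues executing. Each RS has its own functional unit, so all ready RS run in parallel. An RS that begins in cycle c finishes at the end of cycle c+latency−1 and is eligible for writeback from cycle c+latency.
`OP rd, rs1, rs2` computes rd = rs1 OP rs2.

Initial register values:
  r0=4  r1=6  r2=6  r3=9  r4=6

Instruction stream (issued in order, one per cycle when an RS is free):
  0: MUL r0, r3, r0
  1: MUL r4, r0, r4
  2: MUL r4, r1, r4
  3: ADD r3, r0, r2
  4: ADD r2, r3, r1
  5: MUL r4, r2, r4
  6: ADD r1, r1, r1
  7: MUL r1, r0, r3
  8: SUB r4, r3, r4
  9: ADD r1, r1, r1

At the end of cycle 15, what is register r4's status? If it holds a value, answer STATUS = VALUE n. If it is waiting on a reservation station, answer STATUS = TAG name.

STATUS = TAG Mul2

c1: issue MUL r0<-Mul1 | r0:Mul1,r1:6,r2:6,r3:9,r4:6
c2: issue MUL r4<-Mul2 | r0:Mul1,r1:6,r2:6,r3:9,r4:Mul2
c3: stall | r0:Mul1,r1:6,r2:6,r3:9,r4:Mul2
c4: stall | r0:Mul1,r1:6,r2:6,r3:9,r4:Mul2
c5: stall | r0:Mul1,r1:6,r2:6,r3:9,r4:Mul2
c6: CDB Mul1=36; issue MUL r4<-Mul1 | r0:36,r1:6,r2:6,r3:9,r4:Mul1
c7: issue ADD r3<-Add1 | r0:36,r1:6,r2:6,r3:Add1,r4:Mul1
c8: issue ADD r2<-Add2 | r0:36,r1:6,r2:Add2,r3:Add1,r4:Mul1
c9: stall | r0:36,r1:6,r2:Add2,r3:Add1,r4:Mul1
c10: CDB Add1=42; stall | r0:36,r1:6,r2:Add2,r3:42,r4:Mul1
c11: CDB Mul2=216; issue MUL r4<-Mul2 | r0:36,r1:6,r2:Add2,r3:42,r4:Mul2
c12: issue ADD r1<-Add1 | r0:36,r1:Add1,r2:Add2,r3:42,r4:Mul2
c13: CDB Add2=48; stall | r0:36,r1:Add1,r2:48,r3:42,r4:Mul2
c14: stall | r0:36,r1:Add1,r2:48,r3:42,r4:Mul2
c15: CDB Add1=12; stall | r0:36,r1:12,r2:48,r3:42,r4:Mul2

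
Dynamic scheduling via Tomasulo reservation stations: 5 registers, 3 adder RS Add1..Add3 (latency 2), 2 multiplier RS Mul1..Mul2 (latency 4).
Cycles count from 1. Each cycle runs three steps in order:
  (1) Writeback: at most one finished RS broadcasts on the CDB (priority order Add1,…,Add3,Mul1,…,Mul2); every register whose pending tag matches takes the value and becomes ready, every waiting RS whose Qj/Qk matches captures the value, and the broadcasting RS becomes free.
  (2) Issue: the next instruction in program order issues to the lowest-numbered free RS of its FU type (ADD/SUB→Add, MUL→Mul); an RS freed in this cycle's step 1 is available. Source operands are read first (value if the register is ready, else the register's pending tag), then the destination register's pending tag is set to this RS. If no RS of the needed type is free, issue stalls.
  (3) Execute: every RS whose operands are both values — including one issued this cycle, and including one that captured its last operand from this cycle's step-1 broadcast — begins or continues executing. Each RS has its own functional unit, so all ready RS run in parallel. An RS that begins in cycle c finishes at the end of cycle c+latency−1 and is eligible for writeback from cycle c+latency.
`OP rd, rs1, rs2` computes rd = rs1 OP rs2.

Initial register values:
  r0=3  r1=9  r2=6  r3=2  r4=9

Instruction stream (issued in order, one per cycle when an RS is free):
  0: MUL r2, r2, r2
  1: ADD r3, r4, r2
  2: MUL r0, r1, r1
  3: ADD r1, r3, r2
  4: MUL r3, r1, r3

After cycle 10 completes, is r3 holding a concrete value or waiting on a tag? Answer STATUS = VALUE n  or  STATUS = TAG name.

cycle 1: issue MUL r2<-Mul1 // r0:3,r1:9,r2:Mul1,r3:2,r4:9
cycle 2: issue ADD r3<-Add1 // r0:3,r1:9,r2:Mul1,r3:Add1,r4:9
cycle 3: issue MUL r0<-Mul2 // r0:Mul2,r1:9,r2:Mul1,r3:Add1,r4:9
cycle 4: issue ADD r1<-Add2 // r0:Mul2,r1:Add2,r2:Mul1,r3:Add1,r4:9
cycle 5: CDB Mul1=36; issue MUL r3<-Mul1 // r0:Mul2,r1:Add2,r2:36,r3:Mul1,r4:9
cycle 6: - // r0:Mul2,r1:Add2,r2:36,r3:Mul1,r4:9
cycle 7: CDB Add1=45 // r0:Mul2,r1:Add2,r2:36,r3:Mul1,r4:9
cycle 8: CDB Mul2=81 // r0:81,r1:Add2,r2:36,r3:Mul1,r4:9
cycle 9: CDB Add2=81 // r0:81,r1:81,r2:36,r3:Mul1,r4:9
cycle 10: - // r0:81,r1:81,r2:36,r3:Mul1,r4:9

STATUS = TAG Mul1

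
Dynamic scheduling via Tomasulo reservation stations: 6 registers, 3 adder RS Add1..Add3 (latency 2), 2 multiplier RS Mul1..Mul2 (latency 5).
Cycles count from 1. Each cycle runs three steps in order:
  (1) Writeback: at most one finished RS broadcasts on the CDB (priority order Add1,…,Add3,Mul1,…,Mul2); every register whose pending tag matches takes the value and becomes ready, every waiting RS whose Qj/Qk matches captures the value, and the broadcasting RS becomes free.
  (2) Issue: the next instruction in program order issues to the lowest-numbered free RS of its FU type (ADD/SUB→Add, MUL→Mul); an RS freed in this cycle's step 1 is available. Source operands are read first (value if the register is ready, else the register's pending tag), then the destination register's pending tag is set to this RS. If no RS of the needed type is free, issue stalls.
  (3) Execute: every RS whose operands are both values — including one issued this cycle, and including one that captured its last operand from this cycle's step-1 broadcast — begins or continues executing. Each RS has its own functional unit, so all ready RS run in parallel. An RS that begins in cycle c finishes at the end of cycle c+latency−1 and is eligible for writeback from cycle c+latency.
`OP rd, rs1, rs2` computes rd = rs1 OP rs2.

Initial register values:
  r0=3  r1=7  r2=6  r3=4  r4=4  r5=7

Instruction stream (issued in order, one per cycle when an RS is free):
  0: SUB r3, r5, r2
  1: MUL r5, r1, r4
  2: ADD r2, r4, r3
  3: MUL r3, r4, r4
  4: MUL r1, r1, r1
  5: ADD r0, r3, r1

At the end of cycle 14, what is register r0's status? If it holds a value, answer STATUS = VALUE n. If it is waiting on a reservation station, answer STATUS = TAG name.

STATUS = VALUE 65

c1: issue SUB r3<-Add1 | r0:3,r1:7,r2:6,r3:Add1,r4:4,r5:7
c2: issue MUL r5<-Mul1 | r0:3,r1:7,r2:6,r3:Add1,r4:4,r5:Mul1
c3: CDB Add1=1; issue ADD r2<-Add1 | r0:3,r1:7,r2:Add1,r3:1,r4:4,r5:Mul1
c4: issue MUL r3<-Mul2 | r0:3,r1:7,r2:Add1,r3:Mul2,r4:4,r5:Mul1
c5: CDB Add1=5; stall | r0:3,r1:7,r2:5,r3:Mul2,r4:4,r5:Mul1
c6: stall | r0:3,r1:7,r2:5,r3:Mul2,r4:4,r5:Mul1
c7: CDB Mul1=28; issue MUL r1<-Mul1 | r0:3,r1:Mul1,r2:5,r3:Mul2,r4:4,r5:28
c8: issue ADD r0<-Add1 | r0:Add1,r1:Mul1,r2:5,r3:Mul2,r4:4,r5:28
c9: CDB Mul2=16 | r0:Add1,r1:Mul1,r2:5,r3:16,r4:4,r5:28
c10: - | r0:Add1,r1:Mul1,r2:5,r3:16,r4:4,r5:28
c11: - | r0:Add1,r1:Mul1,r2:5,r3:16,r4:4,r5:28
c12: CDB Mul1=49 | r0:Add1,r1:49,r2:5,r3:16,r4:4,r5:28
c13: - | r0:Add1,r1:49,r2:5,r3:16,r4:4,r5:28
c14: CDB Add1=65 | r0:65,r1:49,r2:5,r3:16,r4:4,r5:28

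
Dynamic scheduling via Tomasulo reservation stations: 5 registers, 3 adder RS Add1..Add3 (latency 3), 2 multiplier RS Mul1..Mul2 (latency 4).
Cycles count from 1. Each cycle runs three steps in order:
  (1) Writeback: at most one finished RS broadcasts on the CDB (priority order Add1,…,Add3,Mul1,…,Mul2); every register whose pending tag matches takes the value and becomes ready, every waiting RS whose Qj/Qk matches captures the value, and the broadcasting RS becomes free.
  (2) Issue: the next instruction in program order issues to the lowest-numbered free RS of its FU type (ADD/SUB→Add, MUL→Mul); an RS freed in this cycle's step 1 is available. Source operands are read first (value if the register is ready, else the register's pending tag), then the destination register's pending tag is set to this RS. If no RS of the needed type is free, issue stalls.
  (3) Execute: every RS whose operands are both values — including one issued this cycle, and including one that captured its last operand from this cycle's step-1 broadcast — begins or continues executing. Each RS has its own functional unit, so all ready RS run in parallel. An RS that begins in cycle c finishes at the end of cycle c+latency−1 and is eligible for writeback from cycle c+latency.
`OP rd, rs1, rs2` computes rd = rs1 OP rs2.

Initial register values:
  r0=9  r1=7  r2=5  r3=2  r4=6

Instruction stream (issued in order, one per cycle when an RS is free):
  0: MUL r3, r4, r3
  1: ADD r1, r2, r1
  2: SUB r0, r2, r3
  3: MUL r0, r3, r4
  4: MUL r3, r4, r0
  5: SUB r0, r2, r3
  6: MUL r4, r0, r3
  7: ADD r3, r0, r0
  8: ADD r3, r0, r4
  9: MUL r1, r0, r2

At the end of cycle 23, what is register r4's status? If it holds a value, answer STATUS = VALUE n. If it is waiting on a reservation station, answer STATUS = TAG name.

STATUS = VALUE -184464

c1: issue MUL r3<-Mul1 | r0:9,r1:7,r2:5,r3:Mul1,r4:6
c2: issue ADD r1<-Add1 | r0:9,r1:Add1,r2:5,r3:Mul1,r4:6
c3: issue SUB r0<-Add2 | r0:Add2,r1:Add1,r2:5,r3:Mul1,r4:6
c4: issue MUL r0<-Mul2 | r0:Mul2,r1:Add1,r2:5,r3:Mul1,r4:6
c5: CDB Add1=12; stall | r0:Mul2,r1:12,r2:5,r3:Mul1,r4:6
c6: CDB Mul1=12; issue MUL r3<-Mul1 | r0:Mul2,r1:12,r2:5,r3:Mul1,r4:6
c7: issue SUB r0<-Add1 | r0:Add1,r1:12,r2:5,r3:Mul1,r4:6
c8: stall | r0:Add1,r1:12,r2:5,r3:Mul1,r4:6
c9: CDB Add2=-7; stall | r0:Add1,r1:12,r2:5,r3:Mul1,r4:6
c10: CDB Mul2=72; issue MUL r4<-Mul2 | r0:Add1,r1:12,r2:5,r3:Mul1,r4:Mul2
c11: issue ADD r3<-Add2 | r0:Add1,r1:12,r2:5,r3:Add2,r4:Mul2
c12: issue ADD r3<-Add3 | r0:Add1,r1:12,r2:5,r3:Add3,r4:Mul2
c13: stall | r0:Add1,r1:12,r2:5,r3:Add3,r4:Mul2
c14: CDB Mul1=432; issue MUL r1<-Mul1 | r0:Add1,r1:Mul1,r2:5,r3:Add3,r4:Mul2
c15: - | r0:Add1,r1:Mul1,r2:5,r3:Add3,r4:Mul2
c16: - | r0:Add1,r1:Mul1,r2:5,r3:Add3,r4:Mul2
c17: CDB Add1=-427 | r0:-427,r1:Mul1,r2:5,r3:Add3,r4:Mul2
c18: - | r0:-427,r1:Mul1,r2:5,r3:Add3,r4:Mul2
c19: - | r0:-427,r1:Mul1,r2:5,r3:Add3,r4:Mul2
c20: CDB Add2=-854 | r0:-427,r1:Mul1,r2:5,r3:Add3,r4:Mul2
c21: CDB Mul1=-2135 | r0:-427,r1:-2135,r2:5,r3:Add3,r4:Mul2
c22: CDB Mul2=-184464 | r0:-427,r1:-2135,r2:5,r3:Add3,r4:-184464
c23: - | r0:-427,r1:-2135,r2:5,r3:Add3,r4:-184464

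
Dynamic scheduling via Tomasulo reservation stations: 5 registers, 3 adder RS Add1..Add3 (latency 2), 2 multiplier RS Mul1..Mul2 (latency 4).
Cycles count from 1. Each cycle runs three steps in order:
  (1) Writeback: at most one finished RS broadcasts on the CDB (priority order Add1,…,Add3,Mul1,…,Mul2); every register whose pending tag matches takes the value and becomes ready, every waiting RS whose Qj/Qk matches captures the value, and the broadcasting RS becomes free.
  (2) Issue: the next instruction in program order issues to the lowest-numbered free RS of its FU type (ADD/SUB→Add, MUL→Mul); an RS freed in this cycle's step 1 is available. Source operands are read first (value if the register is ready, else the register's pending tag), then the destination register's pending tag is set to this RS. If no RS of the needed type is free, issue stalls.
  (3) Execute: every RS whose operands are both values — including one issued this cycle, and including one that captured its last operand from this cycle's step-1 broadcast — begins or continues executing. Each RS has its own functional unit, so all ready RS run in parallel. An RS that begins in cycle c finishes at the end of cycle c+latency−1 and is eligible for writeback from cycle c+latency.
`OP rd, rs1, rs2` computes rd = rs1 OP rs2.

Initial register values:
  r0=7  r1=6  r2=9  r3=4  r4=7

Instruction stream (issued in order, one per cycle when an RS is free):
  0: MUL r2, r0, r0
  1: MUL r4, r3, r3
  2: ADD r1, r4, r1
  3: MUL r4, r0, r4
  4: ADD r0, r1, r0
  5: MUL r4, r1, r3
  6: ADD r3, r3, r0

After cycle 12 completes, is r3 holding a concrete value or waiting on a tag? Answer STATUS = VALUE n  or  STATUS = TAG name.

STATUS = VALUE 33

cycle 1: issue MUL r2<-Mul1 // r0:7,r1:6,r2:Mul1,r3:4,r4:7
cycle 2: issue MUL r4<-Mul2 // r0:7,r1:6,r2:Mul1,r3:4,r4:Mul2
cycle 3: issue ADD r1<-Add1 // r0:7,r1:Add1,r2:Mul1,r3:4,r4:Mul2
cycle 4: stall // r0:7,r1:Add1,r2:Mul1,r3:4,r4:Mul2
cycle 5: CDB Mul1=49; issue MUL r4<-Mul1 // r0:7,r1:Add1,r2:49,r3:4,r4:Mul1
cycle 6: CDB Mul2=16; issue ADD r0<-Add2 // r0:Add2,r1:Add1,r2:49,r3:4,r4:Mul1
cycle 7: issue MUL r4<-Mul2 // r0:Add2,r1:Add1,r2:49,r3:4,r4:Mul2
cycle 8: CDB Add1=22; issue ADD r3<-Add1 // r0:Add2,r1:22,r2:49,r3:Add1,r4:Mul2
cycle 9: - // r0:Add2,r1:22,r2:49,r3:Add1,r4:Mul2
cycle 10: CDB Add2=29 // r0:29,r1:22,r2:49,r3:Add1,r4:Mul2
cycle 11: CDB Mul1=112 // r0:29,r1:22,r2:49,r3:Add1,r4:Mul2
cycle 12: CDB Add1=33 // r0:29,r1:22,r2:49,r3:33,r4:Mul2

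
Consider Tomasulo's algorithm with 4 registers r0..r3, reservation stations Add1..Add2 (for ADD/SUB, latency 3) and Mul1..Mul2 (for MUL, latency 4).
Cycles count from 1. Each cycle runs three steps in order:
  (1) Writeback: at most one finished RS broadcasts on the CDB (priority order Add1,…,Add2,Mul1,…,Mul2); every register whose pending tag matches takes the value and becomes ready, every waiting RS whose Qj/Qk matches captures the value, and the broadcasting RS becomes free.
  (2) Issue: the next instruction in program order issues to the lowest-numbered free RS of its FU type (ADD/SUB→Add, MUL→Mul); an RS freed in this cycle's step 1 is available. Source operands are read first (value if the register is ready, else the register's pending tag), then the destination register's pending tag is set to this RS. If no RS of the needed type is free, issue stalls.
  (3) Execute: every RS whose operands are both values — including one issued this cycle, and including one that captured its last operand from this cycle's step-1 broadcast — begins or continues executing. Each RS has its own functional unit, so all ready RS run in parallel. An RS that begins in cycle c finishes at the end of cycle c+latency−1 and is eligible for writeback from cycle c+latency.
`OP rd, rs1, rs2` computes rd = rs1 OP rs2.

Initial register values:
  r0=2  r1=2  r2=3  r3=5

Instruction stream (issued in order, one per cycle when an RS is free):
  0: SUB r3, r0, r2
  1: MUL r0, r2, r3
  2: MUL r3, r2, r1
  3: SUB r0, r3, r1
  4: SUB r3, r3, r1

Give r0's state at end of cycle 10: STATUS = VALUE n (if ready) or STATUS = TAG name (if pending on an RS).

c1: issue SUB r3<-Add1 | r0:2,r1:2,r2:3,r3:Add1
c2: issue MUL r0<-Mul1 | r0:Mul1,r1:2,r2:3,r3:Add1
c3: issue MUL r3<-Mul2 | r0:Mul1,r1:2,r2:3,r3:Mul2
c4: CDB Add1=-1; issue SUB r0<-Add1 | r0:Add1,r1:2,r2:3,r3:Mul2
c5: issue SUB r3<-Add2 | r0:Add1,r1:2,r2:3,r3:Add2
c6: - | r0:Add1,r1:2,r2:3,r3:Add2
c7: CDB Mul2=6 | r0:Add1,r1:2,r2:3,r3:Add2
c8: CDB Mul1=-3 | r0:Add1,r1:2,r2:3,r3:Add2
c9: - | r0:Add1,r1:2,r2:3,r3:Add2
c10: CDB Add1=4 | r0:4,r1:2,r2:3,r3:Add2

STATUS = VALUE 4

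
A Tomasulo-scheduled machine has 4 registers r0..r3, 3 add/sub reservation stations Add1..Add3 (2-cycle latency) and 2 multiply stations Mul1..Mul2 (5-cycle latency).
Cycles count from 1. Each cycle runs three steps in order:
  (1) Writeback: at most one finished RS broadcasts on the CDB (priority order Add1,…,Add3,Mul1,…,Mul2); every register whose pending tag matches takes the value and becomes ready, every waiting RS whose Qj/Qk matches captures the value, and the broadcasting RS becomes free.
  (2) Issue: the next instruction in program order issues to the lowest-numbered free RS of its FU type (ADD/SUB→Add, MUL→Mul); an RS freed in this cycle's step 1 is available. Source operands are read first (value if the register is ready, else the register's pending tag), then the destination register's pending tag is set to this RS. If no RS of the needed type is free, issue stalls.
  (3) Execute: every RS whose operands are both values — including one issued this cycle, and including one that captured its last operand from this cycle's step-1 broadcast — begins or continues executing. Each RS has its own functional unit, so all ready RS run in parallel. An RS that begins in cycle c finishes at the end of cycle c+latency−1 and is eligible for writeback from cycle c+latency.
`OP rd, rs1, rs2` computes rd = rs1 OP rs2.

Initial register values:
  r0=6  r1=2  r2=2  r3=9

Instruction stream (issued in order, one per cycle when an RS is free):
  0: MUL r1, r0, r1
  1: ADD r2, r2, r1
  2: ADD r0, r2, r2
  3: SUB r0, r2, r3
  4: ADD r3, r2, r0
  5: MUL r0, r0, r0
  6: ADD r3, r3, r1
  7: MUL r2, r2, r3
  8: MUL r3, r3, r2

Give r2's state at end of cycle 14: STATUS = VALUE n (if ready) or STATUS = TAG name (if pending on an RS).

c1: issue MUL r1<-Mul1 | r0:6,r1:Mul1,r2:2,r3:9
c2: issue ADD r2<-Add1 | r0:6,r1:Mul1,r2:Add1,r3:9
c3: issue ADD r0<-Add2 | r0:Add2,r1:Mul1,r2:Add1,r3:9
c4: issue SUB r0<-Add3 | r0:Add3,r1:Mul1,r2:Add1,r3:9
c5: stall | r0:Add3,r1:Mul1,r2:Add1,r3:9
c6: CDB Mul1=12; stall | r0:Add3,r1:12,r2:Add1,r3:9
c7: stall | r0:Add3,r1:12,r2:Add1,r3:9
c8: CDB Add1=14; issue ADD r3<-Add1 | r0:Add3,r1:12,r2:14,r3:Add1
c9: issue MUL r0<-Mul1 | r0:Mul1,r1:12,r2:14,r3:Add1
c10: CDB Add2=28; issue ADD r3<-Add2 | r0:Mul1,r1:12,r2:14,r3:Add2
c11: CDB Add3=5; issue MUL r2<-Mul2 | r0:Mul1,r1:12,r2:Mul2,r3:Add2
c12: stall | r0:Mul1,r1:12,r2:Mul2,r3:Add2
c13: CDB Add1=19; stall | r0:Mul1,r1:12,r2:Mul2,r3:Add2
c14: stall | r0:Mul1,r1:12,r2:Mul2,r3:Add2

STATUS = TAG Mul2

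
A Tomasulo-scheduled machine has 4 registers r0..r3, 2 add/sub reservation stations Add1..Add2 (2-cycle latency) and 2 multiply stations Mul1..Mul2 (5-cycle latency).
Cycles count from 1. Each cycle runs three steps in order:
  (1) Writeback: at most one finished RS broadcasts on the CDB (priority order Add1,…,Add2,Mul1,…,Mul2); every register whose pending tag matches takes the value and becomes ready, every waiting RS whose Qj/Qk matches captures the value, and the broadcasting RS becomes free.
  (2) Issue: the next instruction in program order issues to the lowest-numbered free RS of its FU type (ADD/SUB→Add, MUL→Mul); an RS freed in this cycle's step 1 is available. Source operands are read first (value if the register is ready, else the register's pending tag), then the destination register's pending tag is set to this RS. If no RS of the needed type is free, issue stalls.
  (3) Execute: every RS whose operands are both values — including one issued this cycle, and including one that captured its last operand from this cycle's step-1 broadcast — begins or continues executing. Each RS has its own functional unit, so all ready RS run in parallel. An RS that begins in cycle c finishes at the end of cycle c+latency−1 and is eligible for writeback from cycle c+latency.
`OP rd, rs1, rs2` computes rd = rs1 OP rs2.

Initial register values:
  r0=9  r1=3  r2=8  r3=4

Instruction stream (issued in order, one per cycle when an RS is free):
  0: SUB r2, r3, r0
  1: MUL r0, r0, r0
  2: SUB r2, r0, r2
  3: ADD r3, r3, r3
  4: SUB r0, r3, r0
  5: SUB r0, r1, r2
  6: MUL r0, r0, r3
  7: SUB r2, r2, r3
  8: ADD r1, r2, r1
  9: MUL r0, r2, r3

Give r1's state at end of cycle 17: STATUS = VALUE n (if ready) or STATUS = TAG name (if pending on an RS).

  c1: issue SUB r2<-Add1  regs: r0:9,r1:3,r2:Add1,r3:4
  c2: issue MUL r0<-Mul1  regs: r0:Mul1,r1:3,r2:Add1,r3:4
  c3: CDB Add1=-5; issue SUB r2<-Add1  regs: r0:Mul1,r1:3,r2:Add1,r3:4
  c4: issue ADD r3<-Add2  regs: r0:Mul1,r1:3,r2:Add1,r3:Add2
  c5: stall  regs: r0:Mul1,r1:3,r2:Add1,r3:Add2
  c6: CDB Add2=8; issue SUB r0<-Add2  regs: r0:Add2,r1:3,r2:Add1,r3:8
  c7: CDB Mul1=81; stall  regs: r0:Add2,r1:3,r2:Add1,r3:8
  c8: stall  regs: r0:Add2,r1:3,r2:Add1,r3:8
  c9: CDB Add1=86; issue SUB r0<-Add1  regs: r0:Add1,r1:3,r2:86,r3:8
  c10: CDB Add2=-73; issue MUL r0<-Mul1  regs: r0:Mul1,r1:3,r2:86,r3:8
  c11: CDB Add1=-83; issue SUB r2<-Add1  regs: r0:Mul1,r1:3,r2:Add1,r3:8
  c12: issue ADD r1<-Add2  regs: r0:Mul1,r1:Add2,r2:Add1,r3:8
  c13: CDB Add1=78; issue MUL r0<-Mul2  regs: r0:Mul2,r1:Add2,r2:78,r3:8
  c14: -  regs: r0:Mul2,r1:Add2,r2:78,r3:8
  c15: CDB Add2=81  regs: r0:Mul2,r1:81,r2:78,r3:8
  c16: CDB Mul1=-664  regs: r0:Mul2,r1:81,r2:78,r3:8
  c17: -  regs: r0:Mul2,r1:81,r2:78,r3:8

STATUS = VALUE 81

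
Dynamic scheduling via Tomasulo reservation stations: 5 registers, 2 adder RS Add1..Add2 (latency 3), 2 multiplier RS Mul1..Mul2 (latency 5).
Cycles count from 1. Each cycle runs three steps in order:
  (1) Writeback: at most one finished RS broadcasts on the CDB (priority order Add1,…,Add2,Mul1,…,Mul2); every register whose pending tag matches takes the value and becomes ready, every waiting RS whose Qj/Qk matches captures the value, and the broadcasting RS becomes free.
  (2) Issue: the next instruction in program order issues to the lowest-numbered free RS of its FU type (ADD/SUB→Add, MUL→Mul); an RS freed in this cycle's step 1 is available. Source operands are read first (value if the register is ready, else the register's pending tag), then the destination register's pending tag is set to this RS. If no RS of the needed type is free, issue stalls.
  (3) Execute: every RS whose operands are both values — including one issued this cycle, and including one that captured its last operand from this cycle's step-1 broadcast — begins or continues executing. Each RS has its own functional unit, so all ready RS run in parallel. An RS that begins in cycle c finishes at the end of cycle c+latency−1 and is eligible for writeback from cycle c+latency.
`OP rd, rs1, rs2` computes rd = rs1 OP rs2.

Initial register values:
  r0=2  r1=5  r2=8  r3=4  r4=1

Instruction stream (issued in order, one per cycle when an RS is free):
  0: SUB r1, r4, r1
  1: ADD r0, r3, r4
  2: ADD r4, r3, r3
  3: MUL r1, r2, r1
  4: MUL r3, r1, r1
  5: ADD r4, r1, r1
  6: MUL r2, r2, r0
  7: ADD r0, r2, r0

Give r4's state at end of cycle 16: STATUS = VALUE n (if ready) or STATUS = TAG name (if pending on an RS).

c1: issue SUB r1<-Add1 | r0:2,r1:Add1,r2:8,r3:4,r4:1
c2: issue ADD r0<-Add2 | r0:Add2,r1:Add1,r2:8,r3:4,r4:1
c3: stall | r0:Add2,r1:Add1,r2:8,r3:4,r4:1
c4: CDB Add1=-4; issue ADD r4<-Add1 | r0:Add2,r1:-4,r2:8,r3:4,r4:Add1
c5: CDB Add2=5; issue MUL r1<-Mul1 | r0:5,r1:Mul1,r2:8,r3:4,r4:Add1
c6: issue MUL r3<-Mul2 | r0:5,r1:Mul1,r2:8,r3:Mul2,r4:Add1
c7: CDB Add1=8; issue ADD r4<-Add1 | r0:5,r1:Mul1,r2:8,r3:Mul2,r4:Add1
c8: stall | r0:5,r1:Mul1,r2:8,r3:Mul2,r4:Add1
c9: stall | r0:5,r1:Mul1,r2:8,r3:Mul2,r4:Add1
c10: CDB Mul1=-32; issue MUL r2<-Mul1 | r0:5,r1:-32,r2:Mul1,r3:Mul2,r4:Add1
c11: issue ADD r0<-Add2 | r0:Add2,r1:-32,r2:Mul1,r3:Mul2,r4:Add1
c12: - | r0:Add2,r1:-32,r2:Mul1,r3:Mul2,r4:Add1
c13: CDB Add1=-64 | r0:Add2,r1:-32,r2:Mul1,r3:Mul2,r4:-64
c14: - | r0:Add2,r1:-32,r2:Mul1,r3:Mul2,r4:-64
c15: CDB Mul1=40 | r0:Add2,r1:-32,r2:40,r3:Mul2,r4:-64
c16: CDB Mul2=1024 | r0:Add2,r1:-32,r2:40,r3:1024,r4:-64

STATUS = VALUE -64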